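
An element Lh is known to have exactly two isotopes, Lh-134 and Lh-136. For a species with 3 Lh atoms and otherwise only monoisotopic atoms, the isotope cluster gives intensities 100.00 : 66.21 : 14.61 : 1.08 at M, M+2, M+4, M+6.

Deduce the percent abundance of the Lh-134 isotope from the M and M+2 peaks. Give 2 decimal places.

If p is the fraction of Lh that is Lh-134, then I(M+2)/I(M) = [C(3,1)·p^2·(1−p)] / p^3 = 3·(1−p)/p = 66.21/100.00 = 0.6621
(1−p)/p = 0.6621/3 = 0.2207  ⇒  p = 1/(1 + 0.2207) = 0.8192
Lh-134: 81.92%, Lh-136: 18.08%.

81.92%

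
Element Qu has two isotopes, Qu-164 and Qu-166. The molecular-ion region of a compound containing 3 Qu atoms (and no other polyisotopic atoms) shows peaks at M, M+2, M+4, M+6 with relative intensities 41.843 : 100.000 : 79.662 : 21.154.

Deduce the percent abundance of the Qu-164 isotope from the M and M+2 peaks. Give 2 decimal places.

55.66%

If p is the fraction of Qu that is Qu-164, then I(M+2)/I(M) = [C(3,1)·p^2·(1−p)] / p^3 = 3·(1−p)/p = 100.000/41.843 = 2.3899
(1−p)/p = 2.3899/3 = 0.7966  ⇒  p = 1/(1 + 0.7966) = 0.5566
Qu-164: 55.66%, Qu-166: 44.34%.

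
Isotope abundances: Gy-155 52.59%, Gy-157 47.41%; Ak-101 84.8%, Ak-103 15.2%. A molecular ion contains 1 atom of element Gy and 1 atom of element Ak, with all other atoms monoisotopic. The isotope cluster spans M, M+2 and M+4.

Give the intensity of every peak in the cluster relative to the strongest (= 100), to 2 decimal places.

Element Gy pattern (n=1): 0.5259 : 0.4741
Element Ak pattern (n=1): 0.8480 : 0.1520
Convolve the two distributions (both contribute in 2-u steps):
  M: 0.5259×0.8480 = 0.445963
  M+2: 0.5259×0.1520 + 0.4741×0.8480 = 0.481974
  M+4: 0.4741×0.1520 = 0.072063
Scale to base peak (0.481974) = 100: 92.53 : 100.00 : 14.95

92.53 : 100.00 : 14.95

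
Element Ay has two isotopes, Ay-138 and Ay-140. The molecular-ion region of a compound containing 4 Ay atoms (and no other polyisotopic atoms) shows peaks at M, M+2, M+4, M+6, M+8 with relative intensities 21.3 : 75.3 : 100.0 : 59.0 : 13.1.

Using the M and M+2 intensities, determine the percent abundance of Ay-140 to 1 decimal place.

Let p = fractional abundance of Ay-138. I(M+2)/I(M) = [C(4,1)·p^3·(1−p)] / p^4 = 4·(1−p)/p = 75.3/21.3 = 3.5352
(1−p)/p = 3.5352/4 = 0.8838  ⇒  p = 1/(1 + 0.8838) = 0.5308
Ay-138: 53.1%, Ay-140: 46.9%.

46.9%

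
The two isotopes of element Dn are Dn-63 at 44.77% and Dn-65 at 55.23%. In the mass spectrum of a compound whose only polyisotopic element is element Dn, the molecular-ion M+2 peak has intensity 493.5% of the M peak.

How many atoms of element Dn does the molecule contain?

With n Dn atoms, P(M+2)/P(M) = C(n,1)·p^(n−1)q / p^n = n·q/p = n · 0.5523/0.4477.
n = 4.935 × 0.4477/0.5523 = 4.00 ≈ 4

4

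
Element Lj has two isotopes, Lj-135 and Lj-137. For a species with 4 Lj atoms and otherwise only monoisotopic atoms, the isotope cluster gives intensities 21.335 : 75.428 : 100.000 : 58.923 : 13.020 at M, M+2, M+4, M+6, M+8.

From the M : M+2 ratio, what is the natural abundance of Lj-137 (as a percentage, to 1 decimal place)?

46.9%

If p is the fraction of Lj that is Lj-135, then I(M+2)/I(M) = [C(4,1)·p^3·(1−p)] / p^4 = 4·(1−p)/p = 75.428/21.335 = 3.5354
(1−p)/p = 3.5354/4 = 0.8839  ⇒  p = 1/(1 + 0.8839) = 0.5308
Lj-135: 53.1%, Lj-137: 46.9%.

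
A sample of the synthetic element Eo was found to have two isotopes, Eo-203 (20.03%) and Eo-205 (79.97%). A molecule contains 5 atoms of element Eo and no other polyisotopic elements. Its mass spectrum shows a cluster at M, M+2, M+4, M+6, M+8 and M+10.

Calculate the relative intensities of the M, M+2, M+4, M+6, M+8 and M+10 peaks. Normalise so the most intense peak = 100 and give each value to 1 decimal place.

Each Eo atom is independently Eo-203 (p = 0.2003) or Eo-205 (q = 0.7997); the cluster is the binomial expansion (p + q)^5.
P(M) = 0.2003^5 = 0.000322
P(M+2) = 5 × 0.2003^4 × 0.7997^1 = 0.006436
P(M+4) = 10 × 0.2003^3 × 0.7997^2 = 0.051392
P(M+6) = 10 × 0.2003^2 × 0.7997^3 = 0.205184
P(M+8) = 5 × 0.2003^1 × 0.7997^4 = 0.409599
P(M+10) = 0.7997^5 = 0.327066
The M+8 peak is largest (0.409599); scaling to 100 gives 0.1 : 1.6 : 12.5 : 50.1 : 100.0 : 79.9.

0.1 : 1.6 : 12.5 : 50.1 : 100.0 : 79.9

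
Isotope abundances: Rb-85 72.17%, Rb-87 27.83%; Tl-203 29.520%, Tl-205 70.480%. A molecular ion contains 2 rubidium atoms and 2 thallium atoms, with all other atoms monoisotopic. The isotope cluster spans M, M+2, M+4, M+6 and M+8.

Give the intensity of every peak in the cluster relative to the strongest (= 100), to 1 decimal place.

Rubidium pattern (n=2): 0.52085089 : 0.40169822 : 0.07745089
Thallium pattern (n=2): 0.08714304 : 0.41611392 : 0.49674304
Convolve the two distributions (both contribute in 2-u steps):
  M: 0.52085089×0.08714304 = 0.045389
  M+2: 0.52085089×0.41611392 + 0.40169822×0.08714304 = 0.251739
  M+4: 0.52085089×0.49674304 + 0.40169822×0.41611392 + 0.07745089×0.08714304 = 0.432631
  M+6: 0.40169822×0.49674304 + 0.07745089×0.41611392 = 0.231769
  M+8: 0.07745089×0.49674304 = 0.038473
Scale to base peak (0.432631) = 100: 10.5 : 58.2 : 100.0 : 53.6 : 8.9

10.5 : 58.2 : 100.0 : 53.6 : 8.9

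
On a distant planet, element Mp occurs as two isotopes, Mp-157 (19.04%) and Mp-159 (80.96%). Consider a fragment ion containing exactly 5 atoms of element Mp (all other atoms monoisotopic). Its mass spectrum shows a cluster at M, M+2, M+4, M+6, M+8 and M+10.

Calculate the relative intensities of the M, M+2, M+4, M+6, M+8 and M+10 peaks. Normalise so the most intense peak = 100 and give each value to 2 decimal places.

The 5 Mp atoms are independent, so intensities follow the terms of (0.1904 + 0.8096)^5.
P(M) = 0.1904^5 = 0.000250
P(M+2) = 5 × 0.1904^4 × 0.8096^1 = 0.005320
P(M+4) = 10 × 0.1904^3 × 0.8096^2 = 0.045242
P(M+6) = 10 × 0.1904^2 × 0.8096^3 = 0.192374
P(M+8) = 5 × 0.1904^1 × 0.8096^4 = 0.408996
P(M+10) = 0.8096^5 = 0.347818
The M+8 peak is largest (0.408996); scaling to 100 gives 0.06 : 1.30 : 11.06 : 47.04 : 100.00 : 85.04.

0.06 : 1.30 : 11.06 : 47.04 : 100.00 : 85.04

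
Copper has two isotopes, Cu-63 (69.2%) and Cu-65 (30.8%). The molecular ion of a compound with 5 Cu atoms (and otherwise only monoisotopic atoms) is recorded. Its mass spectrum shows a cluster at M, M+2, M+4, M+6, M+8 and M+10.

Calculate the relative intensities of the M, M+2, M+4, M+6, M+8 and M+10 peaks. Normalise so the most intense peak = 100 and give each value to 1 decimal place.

44.9 : 100.0 : 89.0 : 39.6 : 8.8 : 0.8

Expanding (0.692 + 0.308)^5:
P(M) = 0.692^5 = 0.158683
P(M+2) = 5 × 0.692^4 × 0.308^1 = 0.353139
P(M+4) = 10 × 0.692^3 × 0.308^2 = 0.314355
P(M+6) = 10 × 0.692^2 × 0.308^3 = 0.139915
P(M+8) = 5 × 0.692^1 × 0.308^4 = 0.031137
P(M+10) = 0.308^5 = 0.002772
The M+2 peak is largest (0.353139); scaling to 100 gives 44.9 : 100.0 : 89.0 : 39.6 : 8.8 : 0.8.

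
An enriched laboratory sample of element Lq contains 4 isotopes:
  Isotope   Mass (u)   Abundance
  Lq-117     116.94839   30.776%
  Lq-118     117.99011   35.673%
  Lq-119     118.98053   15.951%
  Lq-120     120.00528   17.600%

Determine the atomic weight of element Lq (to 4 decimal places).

Ar = Σ fᵢ·mᵢ = 0.30776 × 116.94839 + 0.35673 × 117.99011 + 0.15951 × 118.98053 + 0.17600 × 120.00528
= 35.992037 + 42.090612 + 18.978584 + 21.120929 = 118.182162 u

118.1822 u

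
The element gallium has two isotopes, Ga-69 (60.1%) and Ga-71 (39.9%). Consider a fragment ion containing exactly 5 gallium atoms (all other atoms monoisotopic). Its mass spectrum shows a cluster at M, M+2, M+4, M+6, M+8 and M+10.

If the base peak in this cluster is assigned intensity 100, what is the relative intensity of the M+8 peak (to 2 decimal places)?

Term probabilities: M 0.0784, M+2 0.2603, M+4 0.3456, M+6 0.2294, M+8 0.0762, M+10 0.0101. Base peak = M+4.
P(M+4) = C(5,2) × 0.601^3 × 0.399^2 = 10 × 0.2170818 × 0.159201 = 0.345596 (base)
P(M+8) = C(5,4) × 0.601^1 × 0.399^4 = 5 × 0.6010 × 0.02534496 = 0.076162
Relative intensity = 0.076162 / 0.345596 × 100 = 22.04

22.04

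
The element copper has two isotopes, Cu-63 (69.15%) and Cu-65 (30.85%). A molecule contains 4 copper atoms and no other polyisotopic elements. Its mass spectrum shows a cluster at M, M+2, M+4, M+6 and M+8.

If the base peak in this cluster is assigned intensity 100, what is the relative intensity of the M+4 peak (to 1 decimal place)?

(0.6915 + 0.3085)^4 gives M 0.2286, M+2 0.4080, M+4 0.2731, M+6 0.0812, M+8 0.0091; the largest is M+2.
P(M+2) = C(4,1) × 0.6915^3 × 0.3085^1 = 4 × 0.33065611 × 0.3085 = 0.408030 (base)
P(M+4) = C(4,2) × 0.6915^2 × 0.3085^2 = 6 × 0.47817225 × 0.09517225 = 0.273052
Relative intensity = 0.273052 / 0.408030 × 100 = 66.9

66.9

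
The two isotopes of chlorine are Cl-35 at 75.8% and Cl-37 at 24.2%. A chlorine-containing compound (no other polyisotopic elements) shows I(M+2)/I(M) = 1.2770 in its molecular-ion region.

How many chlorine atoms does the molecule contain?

4

For n independent Cl atoms, I(M+2)/I(M) = n · (abundance Cl-37) / (abundance Cl-35) = n · 0.242/0.758.
n = 1.2770 × 0.758/0.242 = 4.00 ≈ 4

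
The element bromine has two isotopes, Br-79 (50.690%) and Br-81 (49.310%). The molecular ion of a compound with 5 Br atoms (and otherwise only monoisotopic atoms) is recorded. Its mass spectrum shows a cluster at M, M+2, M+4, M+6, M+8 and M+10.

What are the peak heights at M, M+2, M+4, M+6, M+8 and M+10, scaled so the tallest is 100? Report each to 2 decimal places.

Expanding (0.50690 + 0.49310)^5:
P(M) = 0.50690^5 = 0.033467
P(M+2) = 5 × 0.50690^4 × 0.49310^1 = 0.162777
P(M+4) = 10 × 0.50690^3 × 0.49310^2 = 0.316692
P(M+6) = 10 × 0.50690^2 × 0.49310^3 = 0.308070
P(M+8) = 5 × 0.50690^1 × 0.49310^4 = 0.149842
P(M+10) = 0.49310^5 = 0.029152
The M+4 peak is largest (0.316692); scaling to 100 gives 10.57 : 51.40 : 100.00 : 97.28 : 47.31 : 9.21.

10.57 : 51.40 : 100.00 : 97.28 : 47.31 : 9.21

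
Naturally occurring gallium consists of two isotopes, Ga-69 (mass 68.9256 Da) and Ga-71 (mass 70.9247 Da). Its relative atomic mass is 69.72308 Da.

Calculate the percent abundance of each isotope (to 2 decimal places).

Let x be the fractional abundance of Ga-69; then Ga-71 has abundance 1 − x.
68.9256·x + 70.9247·(1 − x) = 69.72308
(68.9256 − 70.9247)·x = 69.72308 − 70.9247
x = -1.20162 / -1.9991 = 0.60108 → 60.11% Ga-69, 39.89% Ga-71.

Ga-69: 60.11%, Ga-71: 39.89%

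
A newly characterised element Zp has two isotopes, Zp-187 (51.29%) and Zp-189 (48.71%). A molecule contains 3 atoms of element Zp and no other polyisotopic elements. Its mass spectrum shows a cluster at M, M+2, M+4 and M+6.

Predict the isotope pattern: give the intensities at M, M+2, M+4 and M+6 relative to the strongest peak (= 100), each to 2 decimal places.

35.10 : 100.00 : 94.97 : 30.06

The 3 Zp atoms are independent, so intensities follow the terms of (0.5129 + 0.4871)^3.
P(M) = 0.5129^3 = 0.134927
P(M+2) = 3 × 0.5129^2 × 0.4871^1 = 0.384419
P(M+4) = 3 × 0.5129^1 × 0.4871^2 = 0.365082
P(M+6) = 0.4871^3 = 0.115572
The M+2 peak is largest (0.384419); scaling to 100 gives 35.10 : 100.00 : 94.97 : 30.06.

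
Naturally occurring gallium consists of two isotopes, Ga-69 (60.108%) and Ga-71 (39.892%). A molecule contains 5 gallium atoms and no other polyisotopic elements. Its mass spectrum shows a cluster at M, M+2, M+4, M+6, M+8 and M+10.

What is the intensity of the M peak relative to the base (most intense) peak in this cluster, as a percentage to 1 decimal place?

(0.60108 + 0.39892)^5 gives M 0.0785, M+2 0.2604, M+4 0.3456, M+6 0.2294, M+8 0.0761, M+10 0.0101; the largest is M+4.
P(M+4) = C(5,2) × 0.60108^3 × 0.39892^2 = 10 × 0.2171685 × 0.15913717 = 0.345596 (base)
P(M) = C(5,0) × 0.60108^5 × 0.39892^0 = 1 × 0.07846236 × 1.0000 = 0.078462
Relative intensity = 0.078462 / 0.345596 × 100 = 22.7

22.7%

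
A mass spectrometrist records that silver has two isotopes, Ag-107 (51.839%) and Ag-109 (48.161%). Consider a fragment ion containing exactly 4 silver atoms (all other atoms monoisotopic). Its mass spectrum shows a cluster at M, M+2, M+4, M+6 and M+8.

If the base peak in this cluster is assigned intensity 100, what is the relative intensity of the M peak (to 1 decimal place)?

19.3

Binomial terms of (0.51839 + 0.48161)^4: M 0.0722, M+2 0.2684, M+4 0.3740, M+6 0.2316, M+8 0.0538 → M+4 is the base peak.
P(M+4) = C(4,2) × 0.51839^2 × 0.48161^2 = 6 × 0.26872819 × 0.23194819 = 0.373986 (base)
P(M) = C(4,0) × 0.51839^4 × 0.48161^0 = 1 × 0.07221484 × 1.0000 = 0.072215
Relative intensity = 0.072215 / 0.373986 × 100 = 19.3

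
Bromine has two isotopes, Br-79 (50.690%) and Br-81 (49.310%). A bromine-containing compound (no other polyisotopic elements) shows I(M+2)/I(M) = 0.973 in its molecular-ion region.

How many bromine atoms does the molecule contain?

The M+2/M ratio from n Br atoms is n · q/p = n · 0.49310/0.50690.
n = 0.973 × 0.50690/0.49310 = 1.00 ≈ 1

1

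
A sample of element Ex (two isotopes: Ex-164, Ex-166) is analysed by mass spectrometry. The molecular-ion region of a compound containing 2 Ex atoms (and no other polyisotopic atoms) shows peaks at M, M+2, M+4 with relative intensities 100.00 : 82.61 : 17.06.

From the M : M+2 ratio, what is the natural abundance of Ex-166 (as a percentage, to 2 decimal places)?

Let p = fractional abundance of Ex-164. I(M+2)/I(M) = [C(2,1)·p^1·(1−p)] / p^2 = 2·(1−p)/p = 82.61/100.00 = 0.8261
(1−p)/p = 0.8261/2 = 0.4130  ⇒  p = 1/(1 + 0.4130) = 0.7077
Ex-164: 70.77%, Ex-166: 29.23%.

29.23%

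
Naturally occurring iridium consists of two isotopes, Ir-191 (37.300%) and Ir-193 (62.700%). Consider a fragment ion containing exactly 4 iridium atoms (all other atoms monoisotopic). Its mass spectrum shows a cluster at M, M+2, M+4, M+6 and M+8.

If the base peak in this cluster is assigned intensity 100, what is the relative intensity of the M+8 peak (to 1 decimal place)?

Term probabilities: M 0.0194, M+2 0.1302, M+4 0.3282, M+6 0.3678, M+8 0.1546. Base peak = M+6.
P(M+6) = C(4,3) × 0.37300^1 × 0.62700^3 = 4 × 0.3730 × 0.24649188 = 0.367766 (base)
P(M+8) = C(4,4) × 0.37300^0 × 0.62700^4 = 1 × 1.0000 × 0.15455041 = 0.154550
Relative intensity = 0.154550 / 0.367766 × 100 = 42.0

42.0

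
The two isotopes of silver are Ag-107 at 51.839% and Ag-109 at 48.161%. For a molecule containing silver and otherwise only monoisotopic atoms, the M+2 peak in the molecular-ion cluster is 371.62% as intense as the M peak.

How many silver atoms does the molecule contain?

The M+2/M ratio from n Ag atoms is n · q/p = n · 0.48161/0.51839.
n = 3.7162 × 0.51839/0.48161 = 4.00 ≈ 4

4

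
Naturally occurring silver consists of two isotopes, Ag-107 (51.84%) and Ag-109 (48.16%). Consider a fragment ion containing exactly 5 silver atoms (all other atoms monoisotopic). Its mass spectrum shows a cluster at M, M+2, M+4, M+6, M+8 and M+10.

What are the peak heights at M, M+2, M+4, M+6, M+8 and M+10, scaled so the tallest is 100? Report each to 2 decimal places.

Each Ag atom is independently Ag-107 (p = 0.5184) or Ag-109 (q = 0.4816); the cluster is the binomial expansion (p + q)^5.
P(M) = 0.5184^5 = 0.037439
P(M+2) = 5 × 0.5184^4 × 0.4816^1 = 0.173907
P(M+4) = 10 × 0.5184^3 × 0.4816^2 = 0.323123
P(M+6) = 10 × 0.5184^2 × 0.4816^3 = 0.300185
P(M+8) = 5 × 0.5184^1 × 0.4816^4 = 0.139438
P(M+10) = 0.4816^5 = 0.025908
The M+4 peak is largest (0.323123); scaling to 100 gives 11.59 : 53.82 : 100.00 : 92.90 : 43.15 : 8.02.

11.59 : 53.82 : 100.00 : 92.90 : 43.15 : 8.02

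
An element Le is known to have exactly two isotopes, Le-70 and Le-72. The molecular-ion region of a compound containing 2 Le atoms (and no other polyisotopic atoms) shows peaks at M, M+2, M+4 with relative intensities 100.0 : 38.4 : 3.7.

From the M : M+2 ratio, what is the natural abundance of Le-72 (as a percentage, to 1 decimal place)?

16.1%

Write p for the Le-70 fraction. I(M+2)/I(M) = [C(2,1)·p^1·(1−p)] / p^2 = 2·(1−p)/p = 38.4/100.0 = 0.3840
(1−p)/p = 0.3840/2 = 0.1920  ⇒  p = 1/(1 + 0.1920) = 0.8389
Le-70: 83.9%, Le-72: 16.1%.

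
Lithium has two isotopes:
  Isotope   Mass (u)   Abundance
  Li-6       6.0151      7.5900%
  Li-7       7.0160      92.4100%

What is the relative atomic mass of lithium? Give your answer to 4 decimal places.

6.9400 u

The abundance-weighted mean is 0.075900 × 6.0151 + 0.924100 × 7.0160
= 0.45655 + 6.48349 = 6.94004 u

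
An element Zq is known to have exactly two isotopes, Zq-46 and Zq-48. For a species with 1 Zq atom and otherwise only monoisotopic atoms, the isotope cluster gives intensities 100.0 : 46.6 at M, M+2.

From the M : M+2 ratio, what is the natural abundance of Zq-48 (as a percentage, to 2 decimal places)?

Let p = fractional abundance of Zq-46. I(M+2)/I(M) = [C(1,1)·p^0·(1−p)] / p^1 = 1·(1−p)/p = 46.6/100.0 = 0.4660
(1−p)/p = 0.4660/1 = 0.4660  ⇒  p = 1/(1 + 0.4660) = 0.6821
Zq-46: 68.21%, Zq-48: 31.79%.

31.79%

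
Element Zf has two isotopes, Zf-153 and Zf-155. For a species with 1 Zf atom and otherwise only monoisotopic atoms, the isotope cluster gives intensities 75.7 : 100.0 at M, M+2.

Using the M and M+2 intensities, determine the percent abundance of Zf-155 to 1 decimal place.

Let p = fractional abundance of Zf-153. I(M+2)/I(M) = [C(1,1)·p^0·(1−p)] / p^1 = 1·(1−p)/p = 100.0/75.7 = 1.3210
(1−p)/p = 1.3210/1 = 1.3210  ⇒  p = 1/(1 + 1.3210) = 0.4308
Zf-153: 43.1%, Zf-155: 56.9%.

56.9%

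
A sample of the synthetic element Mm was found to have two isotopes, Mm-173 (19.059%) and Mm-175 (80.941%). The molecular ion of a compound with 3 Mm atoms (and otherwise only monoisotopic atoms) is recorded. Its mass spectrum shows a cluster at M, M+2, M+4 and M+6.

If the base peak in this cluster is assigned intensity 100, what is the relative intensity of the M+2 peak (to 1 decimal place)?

16.6

Term probabilities: M 0.0069, M+2 0.0882, M+4 0.3746, M+6 0.5303. Base peak = M+6.
P(M+6) = C(3,3) × 0.19059^0 × 0.80941^3 = 1 × 1.0000 × 0.53028055 = 0.530281 (base)
P(M+2) = C(3,1) × 0.19059^2 × 0.80941^1 = 3 × 0.03632455 × 0.80941 = 0.088204
Relative intensity = 0.088204 / 0.530281 × 100 = 16.6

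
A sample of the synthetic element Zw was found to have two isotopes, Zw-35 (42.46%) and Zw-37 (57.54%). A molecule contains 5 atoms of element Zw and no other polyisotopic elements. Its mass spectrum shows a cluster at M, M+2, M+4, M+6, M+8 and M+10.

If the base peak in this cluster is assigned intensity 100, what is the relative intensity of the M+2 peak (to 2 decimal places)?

(0.4246 + 0.5754)^5 gives M 0.0138, M+2 0.0935, M+4 0.2534, M+6 0.3435, M+8 0.2327, M+10 0.0631; the largest is M+6.
P(M+6) = C(5,3) × 0.4246^2 × 0.5754^3 = 10 × 0.18028516 × 0.1905064 = 0.343455 (base)
P(M+2) = C(5,1) × 0.4246^4 × 0.5754^1 = 5 × 0.03250274 × 0.5754 = 0.093510
Relative intensity = 0.093510 / 0.343455 × 100 = 27.23

27.23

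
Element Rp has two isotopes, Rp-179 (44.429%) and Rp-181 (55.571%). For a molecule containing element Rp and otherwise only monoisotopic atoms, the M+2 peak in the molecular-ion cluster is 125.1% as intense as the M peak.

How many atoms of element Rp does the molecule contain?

For n independent Rp atoms, I(M+2)/I(M) = n · (abundance Rp-181) / (abundance Rp-179) = n · 0.55571/0.44429.
n = 1.251 × 0.44429/0.55571 = 1.00 ≈ 1

1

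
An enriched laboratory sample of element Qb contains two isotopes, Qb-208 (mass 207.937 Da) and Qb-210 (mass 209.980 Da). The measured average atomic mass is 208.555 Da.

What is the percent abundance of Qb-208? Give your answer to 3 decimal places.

69.750%

With x = fraction of Qb-208 (so Qb-210 is 1 − x):
207.937·x + 209.980·(1 − x) = 208.555
(207.937 − 209.980)·x = 208.555 − 209.980
x = -1.425 / -2.043 = 0.69750 → 69.750% Qb-208, 30.250% Qb-210.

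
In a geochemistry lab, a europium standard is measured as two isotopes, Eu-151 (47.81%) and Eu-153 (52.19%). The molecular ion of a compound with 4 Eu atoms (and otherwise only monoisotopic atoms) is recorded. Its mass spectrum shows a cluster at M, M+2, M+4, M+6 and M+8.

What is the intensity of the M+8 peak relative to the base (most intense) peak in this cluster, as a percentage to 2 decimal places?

19.86%

Binomial terms of (0.4781 + 0.5219)^4: M 0.0522, M+2 0.2281, M+4 0.3736, M+6 0.2719, M+8 0.0742 → M+4 is the base peak.
P(M+4) = C(4,2) × 0.4781^2 × 0.5219^2 = 6 × 0.22857961 × 0.27237961 = 0.373563 (base)
P(M+8) = C(4,4) × 0.4781^0 × 0.5219^4 = 1 × 1.0000 × 0.07419065 = 0.074191
Relative intensity = 0.074191 / 0.373563 × 100 = 19.86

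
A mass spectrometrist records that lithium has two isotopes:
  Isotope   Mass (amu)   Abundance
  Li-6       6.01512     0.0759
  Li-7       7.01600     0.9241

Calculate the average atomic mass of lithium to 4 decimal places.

Average mass = Σ (abundance × isotope mass) = 0.0759 × 6.01512 + 0.9241 × 7.01600
= 0.456548 + 6.483486 = 6.940034 amu

6.9400 amu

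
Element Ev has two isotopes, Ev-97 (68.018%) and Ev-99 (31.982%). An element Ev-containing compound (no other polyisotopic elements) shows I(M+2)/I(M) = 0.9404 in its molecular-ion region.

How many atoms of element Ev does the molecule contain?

The M+2/M ratio from n Ev atoms is n · q/p = n · 0.31982/0.68018.
n = 0.9404 × 0.68018/0.31982 = 2.00 ≈ 2

2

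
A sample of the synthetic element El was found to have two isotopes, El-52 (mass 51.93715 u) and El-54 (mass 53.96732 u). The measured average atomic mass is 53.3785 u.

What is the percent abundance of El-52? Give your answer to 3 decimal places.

29.003%

With x = fraction of El-52 (so El-54 is 1 − x):
51.93715·x + 53.96732·(1 − x) = 53.3785
(51.93715 − 53.96732)·x = 53.3785 − 53.96732
x = -0.58882 / -2.03017 = 0.29003 → 29.003% El-52, 70.997% El-54.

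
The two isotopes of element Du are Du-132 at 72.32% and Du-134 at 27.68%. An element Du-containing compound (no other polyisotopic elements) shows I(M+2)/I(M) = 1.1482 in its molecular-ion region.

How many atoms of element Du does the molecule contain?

3

The M+2/M ratio from n Du atoms is n · q/p = n · 0.2768/0.7232.
n = 1.1482 × 0.7232/0.2768 = 3.00 ≈ 3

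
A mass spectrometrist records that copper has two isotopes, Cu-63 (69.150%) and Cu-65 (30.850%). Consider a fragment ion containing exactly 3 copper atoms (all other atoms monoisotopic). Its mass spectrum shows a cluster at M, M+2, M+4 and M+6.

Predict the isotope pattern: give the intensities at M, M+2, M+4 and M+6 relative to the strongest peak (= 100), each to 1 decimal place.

Expanding (0.69150 + 0.30850)^3:
P(M) = 0.69150^3 = 0.330656
P(M+2) = 3 × 0.69150^2 × 0.30850^1 = 0.442548
P(M+4) = 3 × 0.69150^1 × 0.30850^2 = 0.197435
P(M+6) = 0.30850^3 = 0.029361
The M+2 peak is largest (0.442548); scaling to 100 gives 74.7 : 100.0 : 44.6 : 6.6.

74.7 : 100.0 : 44.6 : 6.6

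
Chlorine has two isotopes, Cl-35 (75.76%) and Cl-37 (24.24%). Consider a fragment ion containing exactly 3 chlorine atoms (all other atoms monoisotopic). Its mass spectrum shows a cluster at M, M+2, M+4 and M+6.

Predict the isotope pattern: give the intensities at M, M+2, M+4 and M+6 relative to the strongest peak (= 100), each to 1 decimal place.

100.0 : 96.0 : 30.7 : 3.3

The 3 Cl atoms are independent, so intensities follow the terms of (0.7576 + 0.2424)^3.
P(M) = 0.7576^3 = 0.434830
P(M+2) = 3 × 0.7576^2 × 0.2424^1 = 0.417382
P(M+4) = 3 × 0.7576^1 × 0.2424^2 = 0.133545
P(M+6) = 0.2424^3 = 0.014243
The M peak is largest (0.434830); scaling to 100 gives 100.0 : 96.0 : 30.7 : 3.3.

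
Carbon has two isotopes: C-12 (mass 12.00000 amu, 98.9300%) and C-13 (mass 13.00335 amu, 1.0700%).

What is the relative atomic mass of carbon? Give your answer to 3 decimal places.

Weight each isotope mass by its fractional abundance: 0.989300 × 12.00000 + 0.010700 × 13.00335
= 11.871600 + 0.139136 = 12.010736 amu

12.011 amu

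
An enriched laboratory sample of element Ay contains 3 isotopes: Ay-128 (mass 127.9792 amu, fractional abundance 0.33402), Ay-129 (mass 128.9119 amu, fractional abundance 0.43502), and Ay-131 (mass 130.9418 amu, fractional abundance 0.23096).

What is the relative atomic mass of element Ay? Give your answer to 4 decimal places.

Weight each isotope mass by its fractional abundance: 0.33402 × 127.9792 + 0.43502 × 128.9119 + 0.23096 × 130.9418
= 42.74761 + 56.07925 + 30.24232 = 129.06918 amu

129.0692 amu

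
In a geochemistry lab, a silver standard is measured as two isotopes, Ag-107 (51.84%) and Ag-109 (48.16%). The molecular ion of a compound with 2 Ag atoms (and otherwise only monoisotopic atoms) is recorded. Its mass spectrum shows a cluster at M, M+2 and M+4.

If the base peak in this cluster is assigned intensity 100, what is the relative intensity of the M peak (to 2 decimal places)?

53.82

Term probabilities: M 0.2687, M+2 0.4993, M+4 0.2319. Base peak = M+2.
P(M+2) = C(2,1) × 0.5184^1 × 0.4816^1 = 2 × 0.5184 × 0.4816 = 0.499323 (base)
P(M) = C(2,0) × 0.5184^2 × 0.4816^0 = 1 × 0.26873856 × 1.0000 = 0.268739
Relative intensity = 0.268739 / 0.499323 × 100 = 53.82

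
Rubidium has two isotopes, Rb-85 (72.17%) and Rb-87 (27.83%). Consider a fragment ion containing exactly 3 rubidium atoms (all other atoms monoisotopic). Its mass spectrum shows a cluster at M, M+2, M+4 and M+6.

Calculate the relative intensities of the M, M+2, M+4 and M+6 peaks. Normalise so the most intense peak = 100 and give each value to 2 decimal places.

Expanding (0.7217 + 0.2783)^3:
P(M) = 0.7217^3 = 0.375898
P(M+2) = 3 × 0.7217^2 × 0.2783^1 = 0.434858
P(M+4) = 3 × 0.7217^1 × 0.2783^2 = 0.167689
P(M+6) = 0.2783^3 = 0.021555
The M+2 peak is largest (0.434858); scaling to 100 gives 86.44 : 100.00 : 38.56 : 4.96.

86.44 : 100.00 : 38.56 : 4.96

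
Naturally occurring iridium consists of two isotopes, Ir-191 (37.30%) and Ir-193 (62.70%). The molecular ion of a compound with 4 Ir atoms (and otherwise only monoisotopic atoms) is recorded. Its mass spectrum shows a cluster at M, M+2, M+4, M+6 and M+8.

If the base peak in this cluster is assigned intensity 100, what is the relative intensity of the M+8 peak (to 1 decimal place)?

42.0

Binomial terms of (0.3730 + 0.6270)^4: M 0.0194, M+2 0.1302, M+4 0.3282, M+6 0.3678, M+8 0.1546 → M+6 is the base peak.
P(M+6) = C(4,3) × 0.3730^1 × 0.6270^3 = 4 × 0.3730 × 0.24649188 = 0.367766 (base)
P(M+8) = C(4,4) × 0.3730^0 × 0.6270^4 = 1 × 1.0000 × 0.15455041 = 0.154550
Relative intensity = 0.154550 / 0.367766 × 100 = 42.0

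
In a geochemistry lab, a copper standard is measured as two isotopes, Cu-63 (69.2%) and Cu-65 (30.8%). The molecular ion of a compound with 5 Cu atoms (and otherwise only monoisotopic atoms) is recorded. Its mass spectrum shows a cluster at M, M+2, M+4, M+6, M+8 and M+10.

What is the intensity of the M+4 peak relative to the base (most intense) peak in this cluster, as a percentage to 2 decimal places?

Term probabilities: M 0.1587, M+2 0.3531, M+4 0.3144, M+6 0.1399, M+8 0.0311, M+10 0.0028. Base peak = M+2.
P(M+2) = C(5,1) × 0.692^4 × 0.308^1 = 5 × 0.22931073 × 0.3080 = 0.353139 (base)
P(M+4) = C(5,2) × 0.692^3 × 0.308^2 = 10 × 0.33137389 × 0.094864 = 0.314355
Relative intensity = 0.314355 / 0.353139 × 100 = 89.02

89.02%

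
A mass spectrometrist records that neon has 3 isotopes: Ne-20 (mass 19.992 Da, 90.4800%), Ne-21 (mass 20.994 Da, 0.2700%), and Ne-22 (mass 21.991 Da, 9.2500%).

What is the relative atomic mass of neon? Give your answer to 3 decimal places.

20.180 Da

The abundance-weighted mean is 0.904800 × 19.992 + 0.002700 × 20.994 + 0.092500 × 21.991
= 18.0888 + 0.0567 + 2.0342 = 20.1797 Da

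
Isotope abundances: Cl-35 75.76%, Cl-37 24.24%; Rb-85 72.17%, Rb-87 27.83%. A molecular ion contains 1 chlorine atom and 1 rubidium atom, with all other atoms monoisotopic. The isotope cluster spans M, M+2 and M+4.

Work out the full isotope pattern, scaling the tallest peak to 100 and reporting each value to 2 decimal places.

100.00 : 70.56 : 12.34

Chlorine pattern (n=1): 0.7576 : 0.2424
Rubidium pattern (n=1): 0.7217 : 0.2783
Convolve the two distributions (both contribute in 2-u steps):
  M: 0.7576×0.7217 = 0.546760
  M+2: 0.7576×0.2783 + 0.2424×0.7217 = 0.385780
  M+4: 0.2424×0.2783 = 0.067460
Scale to base peak (0.546760) = 100: 100.00 : 70.56 : 12.34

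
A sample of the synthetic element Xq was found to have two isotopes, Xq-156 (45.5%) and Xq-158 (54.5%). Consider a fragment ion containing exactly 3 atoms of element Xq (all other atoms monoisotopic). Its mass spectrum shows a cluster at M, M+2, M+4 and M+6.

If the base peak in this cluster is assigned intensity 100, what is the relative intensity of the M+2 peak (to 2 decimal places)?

Binomial terms of (0.455 + 0.545)^3: M 0.0942, M+2 0.3385, M+4 0.4054, M+6 0.1619 → M+4 is the base peak.
P(M+4) = C(3,2) × 0.455^1 × 0.545^2 = 3 × 0.4550 × 0.297025 = 0.405439 (base)
P(M+2) = C(3,1) × 0.455^2 × 0.545^1 = 3 × 0.207025 × 0.5450 = 0.338486
Relative intensity = 0.338486 / 0.405439 × 100 = 83.49

83.49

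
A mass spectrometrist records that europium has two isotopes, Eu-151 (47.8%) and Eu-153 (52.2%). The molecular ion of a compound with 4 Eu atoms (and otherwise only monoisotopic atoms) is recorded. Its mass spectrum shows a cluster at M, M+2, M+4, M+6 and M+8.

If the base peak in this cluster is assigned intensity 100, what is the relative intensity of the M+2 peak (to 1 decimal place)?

61.0

(0.478 + 0.522)^4 gives M 0.0522, M+2 0.2280, M+4 0.3735, M+6 0.2720, M+8 0.0742; the largest is M+4.
P(M+4) = C(4,2) × 0.478^2 × 0.522^2 = 6 × 0.228484 × 0.272484 = 0.373549 (base)
P(M+2) = C(4,1) × 0.478^3 × 0.522^1 = 4 × 0.10921535 × 0.5220 = 0.228042
Relative intensity = 0.228042 / 0.373549 × 100 = 61.0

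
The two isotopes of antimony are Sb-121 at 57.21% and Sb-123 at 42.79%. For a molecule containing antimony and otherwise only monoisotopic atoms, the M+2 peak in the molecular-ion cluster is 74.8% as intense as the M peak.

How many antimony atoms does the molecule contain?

1

With n Sb atoms, P(M+2)/P(M) = C(n,1)·p^(n−1)q / p^n = n·q/p = n · 0.4279/0.5721.
n = 0.748 × 0.5721/0.4279 = 1.00 ≈ 1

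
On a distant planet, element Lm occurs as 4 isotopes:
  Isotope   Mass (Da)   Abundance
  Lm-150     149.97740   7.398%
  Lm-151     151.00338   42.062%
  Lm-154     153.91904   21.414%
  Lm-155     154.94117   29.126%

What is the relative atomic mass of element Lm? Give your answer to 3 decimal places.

Average mass = Σ (abundance × isotope mass) = 0.07398 × 149.97740 + 0.42062 × 151.00338 + 0.21414 × 153.91904 + 0.29126 × 154.94117
= 11.095328 + 63.515042 + 32.960223 + 45.128165 = 152.698758 Da

152.699 Da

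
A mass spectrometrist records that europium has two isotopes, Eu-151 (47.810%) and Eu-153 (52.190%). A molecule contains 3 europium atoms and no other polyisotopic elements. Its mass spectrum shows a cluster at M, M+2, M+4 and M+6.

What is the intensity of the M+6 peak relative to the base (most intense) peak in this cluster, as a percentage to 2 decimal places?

(0.47810 + 0.52190)^3 gives M 0.1093, M+2 0.3579, M+4 0.3907, M+6 0.1422; the largest is M+4.
P(M+4) = C(3,2) × 0.47810^1 × 0.52190^2 = 3 × 0.4781 × 0.27237961 = 0.390674 (base)
P(M+6) = C(3,3) × 0.47810^0 × 0.52190^3 = 1 × 1.0000 × 0.14215492 = 0.142155
Relative intensity = 0.142155 / 0.390674 × 100 = 36.39

36.39%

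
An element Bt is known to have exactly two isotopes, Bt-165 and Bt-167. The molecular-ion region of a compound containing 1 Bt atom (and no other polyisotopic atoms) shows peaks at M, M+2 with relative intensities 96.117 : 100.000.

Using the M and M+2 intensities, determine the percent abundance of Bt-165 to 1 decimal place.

49.0%

Write p for the Bt-165 fraction. I(M+2)/I(M) = [C(1,1)·p^0·(1−p)] / p^1 = 1·(1−p)/p = 100.000/96.117 = 1.0404
(1−p)/p = 1.0404/1 = 1.0404  ⇒  p = 1/(1 + 1.0404) = 0.4901
Bt-165: 49.0%, Bt-167: 51.0%.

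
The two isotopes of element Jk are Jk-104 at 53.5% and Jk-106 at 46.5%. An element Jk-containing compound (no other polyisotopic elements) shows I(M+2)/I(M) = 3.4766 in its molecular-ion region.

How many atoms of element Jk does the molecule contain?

4

With n Jk atoms, P(M+2)/P(M) = C(n,1)·p^(n−1)q / p^n = n·q/p = n · 0.465/0.535.
n = 3.4766 × 0.535/0.465 = 4.00 ≈ 4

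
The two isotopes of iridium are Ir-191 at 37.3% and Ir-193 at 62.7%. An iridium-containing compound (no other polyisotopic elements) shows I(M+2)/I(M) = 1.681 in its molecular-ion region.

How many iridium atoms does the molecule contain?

1

With n Ir atoms, P(M+2)/P(M) = C(n,1)·p^(n−1)q / p^n = n·q/p = n · 0.627/0.373.
n = 1.681 × 0.373/0.627 = 1.00 ≈ 1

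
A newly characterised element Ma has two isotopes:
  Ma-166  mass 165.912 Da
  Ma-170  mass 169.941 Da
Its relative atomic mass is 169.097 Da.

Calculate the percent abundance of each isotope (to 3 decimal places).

Ma-166: 20.948%, Ma-170: 79.052%

Writing the weighted mean with unknown fraction x of Ma-166:
165.912·x + 169.941·(1 − x) = 169.097
(165.912 − 169.941)·x = 169.097 − 169.941
x = -0.844 / -4.029 = 0.20948 → 20.948% Ma-166, 79.052% Ma-170.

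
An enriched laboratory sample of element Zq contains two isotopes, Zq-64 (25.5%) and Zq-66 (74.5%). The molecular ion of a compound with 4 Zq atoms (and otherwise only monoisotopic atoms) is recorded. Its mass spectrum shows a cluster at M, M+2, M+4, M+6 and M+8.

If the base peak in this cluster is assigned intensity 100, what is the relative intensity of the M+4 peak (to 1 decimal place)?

51.3

Binomial terms of (0.255 + 0.745)^4: M 0.0042, M+2 0.0494, M+4 0.2165, M+6 0.4218, M+8 0.3081 → M+6 is the base peak.
P(M+6) = C(4,3) × 0.255^1 × 0.745^3 = 4 × 0.2550 × 0.41349362 = 0.421763 (base)
P(M+4) = C(4,2) × 0.255^2 × 0.745^2 = 6 × 0.065025 × 0.555025 = 0.216543
Relative intensity = 0.216543 / 0.421763 × 100 = 51.3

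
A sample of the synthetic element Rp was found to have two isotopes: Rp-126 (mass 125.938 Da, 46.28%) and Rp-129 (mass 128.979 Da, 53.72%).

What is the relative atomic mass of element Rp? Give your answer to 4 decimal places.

Average mass = Σ (abundance × isotope mass) = 0.4628 × 125.938 + 0.5372 × 128.979
= 58.28411 + 69.28752 = 127.57163 Da

127.5716 Da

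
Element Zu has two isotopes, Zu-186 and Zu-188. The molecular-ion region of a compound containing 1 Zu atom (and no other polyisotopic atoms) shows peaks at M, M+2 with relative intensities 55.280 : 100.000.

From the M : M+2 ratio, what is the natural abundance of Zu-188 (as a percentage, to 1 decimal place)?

64.4%

Let p = fractional abundance of Zu-186. I(M+2)/I(M) = [C(1,1)·p^0·(1−p)] / p^1 = 1·(1−p)/p = 100.000/55.280 = 1.8090
(1−p)/p = 1.8090/1 = 1.8090  ⇒  p = 1/(1 + 1.8090) = 0.3560
Zu-186: 35.6%, Zu-188: 64.4%.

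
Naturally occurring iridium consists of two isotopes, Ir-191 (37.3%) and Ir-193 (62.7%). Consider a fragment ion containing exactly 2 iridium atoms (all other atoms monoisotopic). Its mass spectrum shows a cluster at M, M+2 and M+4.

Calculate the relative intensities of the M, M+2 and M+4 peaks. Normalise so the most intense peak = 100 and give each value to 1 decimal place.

29.7 : 100.0 : 84.0

The 2 Ir atoms are independent, so intensities follow the terms of (0.373 + 0.627)^2.
P(M) = 0.373^2 = 0.139129
P(M+2) = 2 × 0.373^1 × 0.627^1 = 0.467742
P(M+4) = 0.627^2 = 0.393129
The M+2 peak is largest (0.467742); scaling to 100 gives 29.7 : 100.0 : 84.0.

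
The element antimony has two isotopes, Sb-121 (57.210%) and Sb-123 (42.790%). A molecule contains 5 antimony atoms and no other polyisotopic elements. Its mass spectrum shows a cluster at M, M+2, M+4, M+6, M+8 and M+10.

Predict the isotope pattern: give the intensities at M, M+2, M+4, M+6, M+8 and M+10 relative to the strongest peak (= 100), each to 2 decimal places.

Expanding (0.57210 + 0.42790)^5:
P(M) = 0.57210^5 = 0.061286
P(M+2) = 5 × 0.57210^4 × 0.42790^1 = 0.229192
P(M+4) = 10 × 0.57210^3 × 0.42790^2 = 0.342847
P(M+6) = 10 × 0.57210^2 × 0.42790^3 = 0.256431
P(M+8) = 5 × 0.57210^1 × 0.42790^4 = 0.095898
P(M+10) = 0.42790^5 = 0.014345
The M+4 peak is largest (0.342847); scaling to 100 gives 17.88 : 66.85 : 100.00 : 74.79 : 27.97 : 4.18.

17.88 : 66.85 : 100.00 : 74.79 : 27.97 : 4.18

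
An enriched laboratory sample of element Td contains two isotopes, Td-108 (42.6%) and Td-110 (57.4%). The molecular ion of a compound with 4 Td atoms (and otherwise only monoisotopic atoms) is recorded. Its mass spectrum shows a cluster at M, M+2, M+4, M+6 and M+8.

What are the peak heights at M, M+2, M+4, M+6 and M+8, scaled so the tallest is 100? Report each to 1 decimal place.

9.2 : 49.5 : 100.0 : 89.8 : 30.3

Each Td atom is independently Td-108 (p = 0.426) or Td-110 (q = 0.574); the cluster is the binomial expansion (p + q)^4.
P(M) = 0.426^4 = 0.032934
P(M+2) = 4 × 0.426^3 × 0.574^1 = 0.177501
P(M+4) = 6 × 0.426^2 × 0.574^2 = 0.358752
P(M+6) = 4 × 0.426^1 × 0.574^3 = 0.322259
P(M+8) = 0.574^4 = 0.108554
The M+4 peak is largest (0.358752); scaling to 100 gives 9.2 : 49.5 : 100.0 : 89.8 : 30.3.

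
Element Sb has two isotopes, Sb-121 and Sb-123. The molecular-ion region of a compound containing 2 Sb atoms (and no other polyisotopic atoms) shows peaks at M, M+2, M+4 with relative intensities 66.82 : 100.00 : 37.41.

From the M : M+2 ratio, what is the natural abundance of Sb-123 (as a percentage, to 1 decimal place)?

42.8%

Write p for the Sb-121 fraction. I(M+2)/I(M) = [C(2,1)·p^1·(1−p)] / p^2 = 2·(1−p)/p = 100.00/66.82 = 1.4966
(1−p)/p = 1.4966/2 = 0.7483  ⇒  p = 1/(1 + 0.7483) = 0.5720
Sb-121: 57.2%, Sb-123: 42.8%.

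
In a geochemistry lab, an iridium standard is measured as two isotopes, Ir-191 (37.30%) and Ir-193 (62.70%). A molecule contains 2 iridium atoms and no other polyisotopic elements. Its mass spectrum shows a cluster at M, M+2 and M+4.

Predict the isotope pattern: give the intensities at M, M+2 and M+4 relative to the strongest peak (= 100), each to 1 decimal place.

29.7 : 100.0 : 84.0

Expanding (0.3730 + 0.6270)^2:
P(M) = 0.3730^2 = 0.139129
P(M+2) = 2 × 0.3730^1 × 0.6270^1 = 0.467742
P(M+4) = 0.6270^2 = 0.393129
The M+2 peak is largest (0.467742); scaling to 100 gives 29.7 : 100.0 : 84.0.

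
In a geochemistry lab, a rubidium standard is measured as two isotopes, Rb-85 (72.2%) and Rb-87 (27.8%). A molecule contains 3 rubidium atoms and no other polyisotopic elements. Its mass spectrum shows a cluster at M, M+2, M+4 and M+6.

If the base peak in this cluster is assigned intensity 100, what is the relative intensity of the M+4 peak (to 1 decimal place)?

Term probabilities: M 0.3764, M+2 0.4348, M+4 0.1674, M+6 0.0215. Base peak = M+2.
P(M+2) = C(3,1) × 0.722^2 × 0.278^1 = 3 × 0.521284 × 0.2780 = 0.434751 (base)
P(M+4) = C(3,2) × 0.722^1 × 0.278^2 = 3 × 0.7220 × 0.077284 = 0.167397
Relative intensity = 0.167397 / 0.434751 × 100 = 38.5

38.5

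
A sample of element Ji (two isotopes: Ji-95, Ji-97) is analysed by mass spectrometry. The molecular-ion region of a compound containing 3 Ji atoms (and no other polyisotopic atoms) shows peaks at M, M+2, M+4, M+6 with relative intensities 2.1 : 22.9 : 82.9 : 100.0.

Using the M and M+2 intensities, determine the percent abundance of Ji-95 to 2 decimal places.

21.58%

Write p for the Ji-95 fraction. I(M+2)/I(M) = [C(3,1)·p^2·(1−p)] / p^3 = 3·(1−p)/p = 22.9/2.1 = 10.9048
(1−p)/p = 10.9048/3 = 3.6349  ⇒  p = 1/(1 + 3.6349) = 0.2158
Ji-95: 21.58%, Ji-97: 78.42%.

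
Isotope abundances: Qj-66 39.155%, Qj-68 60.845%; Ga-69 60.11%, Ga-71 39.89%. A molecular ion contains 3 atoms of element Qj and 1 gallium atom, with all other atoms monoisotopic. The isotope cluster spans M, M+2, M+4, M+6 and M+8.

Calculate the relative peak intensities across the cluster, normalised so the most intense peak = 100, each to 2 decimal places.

Element Qj pattern (n=3): 0.06002908 : 0.27984697 : 0.43486882 : 0.22525513
Gallium pattern (n=1): 0.6011 : 0.3989
Convolve the two distributions (both contribute in 2-u steps):
  M: 0.06002908×0.6011 = 0.036083
  M+2: 0.06002908×0.3989 + 0.27984697×0.6011 = 0.192162
  M+4: 0.27984697×0.3989 + 0.43486882×0.6011 = 0.373031
  M+6: 0.43486882×0.3989 + 0.22525513×0.6011 = 0.308870
  M+8: 0.22525513×0.3989 = 0.089854
Scale to base peak (0.373031) = 100: 9.67 : 51.51 : 100.00 : 82.80 : 24.09

9.67 : 51.51 : 100.00 : 82.80 : 24.09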